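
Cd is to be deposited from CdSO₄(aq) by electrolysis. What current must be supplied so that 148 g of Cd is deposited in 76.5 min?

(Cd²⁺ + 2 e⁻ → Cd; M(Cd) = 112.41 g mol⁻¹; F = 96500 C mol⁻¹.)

55.4 A

n(Cd) = 148 / 112.41 = 1.317 mol.
n(e⁻) = 2 × 1.317 = 2.633 mol.
Q = n(e⁻)·F = 2.633 × 96500 = 254100 C.
I = Q/t = 254100 / 4590.0 s = 55.4 A.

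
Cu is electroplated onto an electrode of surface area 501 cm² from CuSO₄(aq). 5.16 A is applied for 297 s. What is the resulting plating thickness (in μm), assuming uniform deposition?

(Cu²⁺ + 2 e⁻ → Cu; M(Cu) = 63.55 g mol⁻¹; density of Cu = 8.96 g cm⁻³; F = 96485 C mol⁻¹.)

1.12 μm

Q = I·t = 5.160 × 297.00 = 1533 C; n(e⁻) = 0.01588 mol.
n(Cu) = n(e⁻)/2 = 0.007942 mol, so m = 0.007942 × 63.55 = 0.5047 g.
Volume = m/ρ = 0.5047 / 8.96 = 0.05633 cm³.
Thickness = V/A = 0.05633 / 501 = 1.12 × 10⁻⁴ cm = 1.12 μm.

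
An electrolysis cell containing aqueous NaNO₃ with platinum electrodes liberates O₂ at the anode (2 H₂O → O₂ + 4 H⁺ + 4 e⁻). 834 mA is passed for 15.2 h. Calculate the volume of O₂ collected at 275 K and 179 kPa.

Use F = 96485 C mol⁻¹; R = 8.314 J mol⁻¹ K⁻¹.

Q = I·t = 0.8340 A × 54720 s = 45640 C.
n(e⁻) = Q/F = 45640 / 96485 = 0.4730 mol.
4 electrons are transferred per O₂ molecule, so n(O₂) = 0.4730 / 4 = 0.1182 mol.
V = nRT/P = (0.1182 × 8.314 × 275) / (179 × 10³ Pa) = 0.00151 m³ = 1.51 L.

1.51 L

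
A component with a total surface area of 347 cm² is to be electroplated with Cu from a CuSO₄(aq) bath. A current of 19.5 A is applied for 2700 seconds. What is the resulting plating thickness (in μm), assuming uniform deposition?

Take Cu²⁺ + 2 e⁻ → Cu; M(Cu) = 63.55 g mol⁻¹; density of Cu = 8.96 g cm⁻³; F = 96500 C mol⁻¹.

55.8 μm

Q = I·t = 19.50 × 2700.0 = 52650 C; n(e⁻) = 0.5456 mol.
n(Cu) = n(e⁻)/2 = 0.2728 mol, so m = 0.2728 × 63.55 = 17.34 g.
Volume = m/ρ = 17.34 / 8.96 = 1.935 cm³.
Thickness = V/A = 1.935 / 347 = 0.00558 cm = 55.8 μm.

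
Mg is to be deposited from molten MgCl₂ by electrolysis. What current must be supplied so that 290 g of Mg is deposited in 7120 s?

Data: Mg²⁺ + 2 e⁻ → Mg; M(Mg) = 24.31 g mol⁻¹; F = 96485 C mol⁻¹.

n(Mg) = 290 / 24.31 = 11.93 mol.
n(e⁻) = 2 × 11.93 = 23.86 mol.
Q = n(e⁻)·F = 23.86 × 96485 = 2302000 C.
I = Q/t = 2302000 / 7120.0 s = 323 A.

323 A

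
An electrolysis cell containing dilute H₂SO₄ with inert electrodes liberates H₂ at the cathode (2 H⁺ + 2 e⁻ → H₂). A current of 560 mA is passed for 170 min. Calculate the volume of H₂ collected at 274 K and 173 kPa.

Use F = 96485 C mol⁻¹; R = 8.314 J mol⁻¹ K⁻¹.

0.390 L

Q = I·t = 0.5600 A × 10200 s = 5712 C.
n(e⁻) = Q/F = 5712 / 96485 = 0.05920 mol.
2 electrons are transferred per H₂ molecule, so n(H₂) = 0.05920 / 2 = 0.02960 mol.
V = nRT/P = (0.02960 × 8.314 × 274) / (173 × 10³ Pa) = 3.90 × 10⁻⁴ m³ = 0.390 L.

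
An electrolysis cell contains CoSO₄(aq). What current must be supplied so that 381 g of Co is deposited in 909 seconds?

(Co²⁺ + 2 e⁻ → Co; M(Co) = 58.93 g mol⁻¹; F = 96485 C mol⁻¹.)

n(Co) = 381 / 58.93 = 6.465 mol.
n(e⁻) = 2 × 6.465 = 12.93 mol.
Q = n(e⁻)·F = 12.93 × 96485 = 1248000 C.
I = Q/t = 1248000 / 909.00 s = 1370 A.

1370 A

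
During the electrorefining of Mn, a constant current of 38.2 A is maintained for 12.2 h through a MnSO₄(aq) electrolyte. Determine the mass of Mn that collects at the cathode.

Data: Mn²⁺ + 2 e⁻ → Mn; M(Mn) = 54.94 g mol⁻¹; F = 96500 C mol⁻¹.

478 g

Q = I·t = 38.20 A × 43920 s = 1678000 C.
n(e⁻) = Q/F = 1678000 / 96500 = 17.39 mol.
Mn²⁺ + 2 e⁻ → Mn, so n(Mn) = n(e⁻)/2 = 8.693 mol.
m = n·M = 8.693 × 54.94 = 478 g.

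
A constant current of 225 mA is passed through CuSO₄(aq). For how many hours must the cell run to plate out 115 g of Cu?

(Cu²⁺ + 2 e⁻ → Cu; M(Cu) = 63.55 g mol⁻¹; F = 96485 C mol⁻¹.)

431 h

n(Cu) = m/M = 115 / 63.55 = 1.810 mol.
Each Cu atom requires 2 electrons, so n(e⁻) = 2 × 1.810 = 3.619 mol.
Q = n(e⁻)·F = 3.619 × 96485 = 349200 C.
t = Q/I = 349200 / 0.2250 A = 1552000 s = 431 h.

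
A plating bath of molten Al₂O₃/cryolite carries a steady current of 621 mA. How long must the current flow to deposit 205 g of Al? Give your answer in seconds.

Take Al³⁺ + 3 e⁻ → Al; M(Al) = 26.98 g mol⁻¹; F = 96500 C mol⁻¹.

n(Al) = m/M = 205 / 26.98 = 7.598 mol.
Each Al atom requires 3 electrons, so n(e⁻) = 3 × 7.598 = 22.79 mol.
Q = n(e⁻)·F = 22.79 × 96500 = 2200000 C.
t = Q/I = 2200000 / 0.6210 A = 3542000 s.

3.54 × 10⁶ s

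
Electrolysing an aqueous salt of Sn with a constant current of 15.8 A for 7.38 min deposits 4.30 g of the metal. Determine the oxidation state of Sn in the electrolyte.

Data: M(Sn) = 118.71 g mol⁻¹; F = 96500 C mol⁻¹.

Q = I·t = 15.80 A × 442.80 s = 6996 C, so n(e⁻) = 6996/96500 = 0.07250 mol.
n(Sn) deposited = 4.30 / 118.71 = 0.03622 mol.
Electrons per atom = n(e⁻)/n(Sn) = 0.07250 / 0.03622 = 2.00 ≈ 2, so the ion is Sn²⁺.

+2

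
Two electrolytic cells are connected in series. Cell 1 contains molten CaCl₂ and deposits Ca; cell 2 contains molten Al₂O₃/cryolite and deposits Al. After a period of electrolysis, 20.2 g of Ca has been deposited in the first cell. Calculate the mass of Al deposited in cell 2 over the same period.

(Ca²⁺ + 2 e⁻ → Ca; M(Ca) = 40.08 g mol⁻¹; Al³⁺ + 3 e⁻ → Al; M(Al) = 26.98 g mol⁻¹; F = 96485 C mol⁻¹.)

9.07 g

n(Ca) = 20.2 / 40.08 = 0.5040 mol.
Since Ca²⁺ + 2 e⁻ → Ca, n(e⁻) passed = 2 × 0.5040 = 1.008 mol.
Cells in series carry the same charge, so the same 1.008 mol of electrons passes through cell 2.
Al³⁺ + 3 e⁻ → Al, so n(Al) = 1.008 / 3 = 0.3360 mol.
m(Al) = 0.3360 × 26.98 = 9.07 g.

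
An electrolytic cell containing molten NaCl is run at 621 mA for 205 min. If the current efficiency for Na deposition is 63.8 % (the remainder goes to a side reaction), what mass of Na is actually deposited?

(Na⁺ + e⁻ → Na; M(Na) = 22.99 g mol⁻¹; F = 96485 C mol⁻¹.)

1.16 g

Q = I·t = 0.6210 × 12300 = 7638 C.
n(e⁻) = 7638/96485 = 0.07917 mol; theoretically n(Na) = 0.07917/1 = 0.07917 mol, m_theo = 1.820 g.
At 63.8 % efficiency, m_actual = 0.638 × 1.820 = 1.16 g.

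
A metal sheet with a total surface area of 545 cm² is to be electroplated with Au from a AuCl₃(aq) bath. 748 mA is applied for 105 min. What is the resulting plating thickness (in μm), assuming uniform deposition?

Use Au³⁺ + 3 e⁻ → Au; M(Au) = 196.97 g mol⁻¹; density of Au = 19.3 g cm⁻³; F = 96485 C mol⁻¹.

Q = I·t = 0.7480 × 6300.0 = 4712 C; n(e⁻) = 0.04884 mol.
n(Au) = n(e⁻)/3 = 0.01628 mol, so m = 0.01628 × 196.97 = 3.207 g.
Volume = m/ρ = 3.207 / 19.3 = 0.1662 cm³.
Thickness = V/A = 0.1662 / 545 = 3.05 × 10⁻⁴ cm = 3.05 μm.

3.05 μm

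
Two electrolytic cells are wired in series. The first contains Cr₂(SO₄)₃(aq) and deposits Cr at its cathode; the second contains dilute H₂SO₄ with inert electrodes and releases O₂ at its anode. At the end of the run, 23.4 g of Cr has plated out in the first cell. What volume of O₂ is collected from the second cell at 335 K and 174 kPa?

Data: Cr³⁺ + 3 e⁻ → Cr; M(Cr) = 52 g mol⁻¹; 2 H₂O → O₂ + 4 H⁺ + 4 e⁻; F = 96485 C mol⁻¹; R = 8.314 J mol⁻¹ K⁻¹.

n(Cr) = 23.4 / 52 = 0.4500 mol, so n(e⁻) = 3 × 0.4500 = 1.350 mol.
The cells are in series, so the same 1.350 mol of electrons passes through the second cell.
2 H₂O → O₂ + 4 H⁺ + 4 e⁻ — 4 mol e⁻ per mol O₂, so n(O₂) = 1.350/4 = 0.3375 mol.
V = nRT/P = (0.3375 × 8.314 × 335) / (174 × 10³) = 0.00540 m³ = 5.40 L.

5.40 L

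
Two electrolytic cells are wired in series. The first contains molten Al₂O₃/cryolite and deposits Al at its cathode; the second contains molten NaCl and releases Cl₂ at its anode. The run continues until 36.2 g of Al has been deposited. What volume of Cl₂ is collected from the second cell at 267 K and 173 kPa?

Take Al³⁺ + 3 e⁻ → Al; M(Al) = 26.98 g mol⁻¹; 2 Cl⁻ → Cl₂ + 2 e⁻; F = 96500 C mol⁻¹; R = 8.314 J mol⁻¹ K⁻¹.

25.8 L

n(Al) = 36.2 / 26.98 = 1.342 mol, so n(e⁻) = 3 × 1.342 = 4.025 mol.
The cells are in series, so the same 4.025 mol of electrons passes through the second cell.
2 Cl⁻ → Cl₂ + 2 e⁻ — 2 mol e⁻ per mol Cl₂, so n(Cl₂) = 4.025/2 = 2.013 mol.
V = nRT/P = (2.013 × 8.314 × 267) / (173 × 10³) = 0.0258 m³ = 25.8 L.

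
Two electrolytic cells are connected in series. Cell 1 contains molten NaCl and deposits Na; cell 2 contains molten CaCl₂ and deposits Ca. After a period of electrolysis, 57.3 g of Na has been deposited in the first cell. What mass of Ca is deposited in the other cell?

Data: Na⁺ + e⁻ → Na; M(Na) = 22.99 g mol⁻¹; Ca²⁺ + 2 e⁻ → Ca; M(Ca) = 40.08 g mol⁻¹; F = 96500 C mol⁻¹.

n(Na) = 57.3 / 22.99 = 2.492 mol.
Since Na⁺ + e⁻ → Na, n(e⁻) passed = 1 × 2.492 = 2.492 mol.
Cells in series carry the same charge, so the same 2.492 mol of electrons passes through cell 2.
Ca²⁺ + 2 e⁻ → Ca, so n(Ca) = 2.492 / 2 = 1.246 mol.
m(Ca) = 1.246 × 40.08 = 49.9 g.

49.9 g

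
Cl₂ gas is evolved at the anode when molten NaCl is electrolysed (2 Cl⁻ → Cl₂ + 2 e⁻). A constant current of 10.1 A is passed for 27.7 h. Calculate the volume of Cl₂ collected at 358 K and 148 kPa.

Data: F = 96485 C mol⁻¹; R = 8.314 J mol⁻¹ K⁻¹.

105 L

Q = I·t = 10.10 A × 99720 s = 1007000 C.
n(e⁻) = Q/F = 1007000 / 96485 = 10.44 mol.
2 electrons are transferred per Cl₂ molecule, so n(Cl₂) = 10.44 / 2 = 5.219 mol.
V = nRT/P = (5.219 × 8.314 × 358) / (148 × 10³ Pa) = 0.105 m³ = 105 L.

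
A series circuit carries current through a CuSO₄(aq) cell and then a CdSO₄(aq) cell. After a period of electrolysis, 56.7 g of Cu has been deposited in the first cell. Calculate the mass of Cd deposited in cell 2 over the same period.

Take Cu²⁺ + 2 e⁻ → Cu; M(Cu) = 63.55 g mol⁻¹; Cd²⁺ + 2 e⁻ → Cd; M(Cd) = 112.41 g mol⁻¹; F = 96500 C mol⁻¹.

n(Cu) = 56.7 / 63.55 = 0.8922 mol.
Since Cu²⁺ + 2 e⁻ → Cu, n(e⁻) passed = 2 × 0.8922 = 1.784 mol.
Cells in series carry the same charge, so the same 1.784 mol of electrons passes through cell 2.
Cd²⁺ + 2 e⁻ → Cd, so n(Cd) = 1.784 / 2 = 0.8922 mol.
m(Cd) = 0.8922 × 112.41 = 100 g.

100 g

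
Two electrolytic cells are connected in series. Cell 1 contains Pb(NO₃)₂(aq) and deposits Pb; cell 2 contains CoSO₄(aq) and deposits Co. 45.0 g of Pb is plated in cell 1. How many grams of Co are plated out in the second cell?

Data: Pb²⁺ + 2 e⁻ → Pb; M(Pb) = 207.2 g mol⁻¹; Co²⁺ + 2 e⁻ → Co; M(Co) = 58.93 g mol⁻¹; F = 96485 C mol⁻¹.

12.8 g

n(Pb) = 45.0 / 207.2 = 0.2172 mol.
Since Pb²⁺ + 2 e⁻ → Pb, n(e⁻) passed = 2 × 0.2172 = 0.4344 mol.
Cells in series carry the same charge, so the same 0.4344 mol of electrons passes through cell 2.
Co²⁺ + 2 e⁻ → Co, so n(Co) = 0.4344 / 2 = 0.2172 mol.
m(Co) = 0.2172 × 58.93 = 12.8 g.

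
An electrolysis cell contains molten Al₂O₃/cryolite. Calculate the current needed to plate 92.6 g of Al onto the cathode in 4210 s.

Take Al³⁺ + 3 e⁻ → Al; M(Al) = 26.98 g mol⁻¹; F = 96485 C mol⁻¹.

n(Al) = 92.6 / 26.98 = 3.432 mol.
n(e⁻) = 3 × 3.432 = 10.30 mol.
Q = n(e⁻)·F = 10.30 × 96485 = 993500 C.
I = Q/t = 993500 / 4210.0 s = 236 A.

236 A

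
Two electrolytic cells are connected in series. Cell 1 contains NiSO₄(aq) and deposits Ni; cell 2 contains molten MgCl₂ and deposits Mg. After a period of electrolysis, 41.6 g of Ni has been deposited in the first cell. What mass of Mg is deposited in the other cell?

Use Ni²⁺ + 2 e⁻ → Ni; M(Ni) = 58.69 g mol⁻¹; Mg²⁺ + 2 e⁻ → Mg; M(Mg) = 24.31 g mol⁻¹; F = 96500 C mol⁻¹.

n(Ni) = 41.6 / 58.69 = 0.7088 mol.
Since Ni²⁺ + 2 e⁻ → Ni, n(e⁻) passed = 2 × 0.7088 = 1.418 mol.
Cells in series carry the same charge, so the same 1.418 mol of electrons passes through cell 2.
Mg²⁺ + 2 e⁻ → Mg, so n(Mg) = 1.418 / 2 = 0.7088 mol.
m(Mg) = 0.7088 × 24.31 = 17.2 g.

17.2 g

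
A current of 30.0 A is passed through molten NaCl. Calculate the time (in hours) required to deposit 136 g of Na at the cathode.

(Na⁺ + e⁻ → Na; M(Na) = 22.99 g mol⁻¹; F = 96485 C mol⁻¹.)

n(Na) = m/M = 136 / 22.99 = 5.916 mol.
Each Na atom requires 1 electron, so n(e⁻) = 1 × 5.916 = 5.916 mol.
Q = n(e⁻)·F = 5.916 × 96485 = 570800 C.
t = Q/I = 570800 / 30.00 A = 19030 s = 5.28 h.

5.28 h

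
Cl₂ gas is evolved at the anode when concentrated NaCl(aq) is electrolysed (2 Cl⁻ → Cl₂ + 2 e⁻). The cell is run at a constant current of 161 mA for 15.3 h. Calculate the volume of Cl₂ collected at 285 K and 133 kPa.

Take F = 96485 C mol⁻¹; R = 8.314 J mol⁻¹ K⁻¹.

0.819 L

Q = I·t = 0.1610 A × 55080 s = 8868 C.
n(e⁻) = Q/F = 8868 / 96485 = 0.09191 mol.
2 electrons are transferred per Cl₂ molecule, so n(Cl₂) = 0.09191 / 2 = 0.04595 mol.
V = nRT/P = (0.04595 × 8.314 × 285) / (133 × 10³ Pa) = 8.19 × 10⁻⁴ m³ = 0.819 L.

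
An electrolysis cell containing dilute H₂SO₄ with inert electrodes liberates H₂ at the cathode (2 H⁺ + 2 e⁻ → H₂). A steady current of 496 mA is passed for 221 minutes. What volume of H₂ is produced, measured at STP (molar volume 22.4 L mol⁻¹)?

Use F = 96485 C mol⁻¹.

0.763 L

Q = I·t = 0.4960 A × 13260 s = 6577 C.
n(e⁻) = Q/F = 6577 / 96485 = 0.06817 mol.
2 electrons are transferred per H₂ molecule, so n(H₂) = 0.06817 / 2 = 0.03408 mol.
V = n × V_m = 0.03408 × 22.4 = 0.763 L.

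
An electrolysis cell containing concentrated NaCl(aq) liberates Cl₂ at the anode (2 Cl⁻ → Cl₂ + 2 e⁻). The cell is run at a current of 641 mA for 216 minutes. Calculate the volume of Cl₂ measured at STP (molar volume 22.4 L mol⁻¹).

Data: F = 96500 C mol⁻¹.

0.964 L

Q = I·t = 0.6410 A × 12960 s = 8307 C.
n(e⁻) = Q/F = 8307 / 96500 = 0.08609 mol.
2 electrons are transferred per Cl₂ molecule, so n(Cl₂) = 0.08609 / 2 = 0.04304 mol.
V = n × V_m = 0.04304 × 22.4 = 0.964 L.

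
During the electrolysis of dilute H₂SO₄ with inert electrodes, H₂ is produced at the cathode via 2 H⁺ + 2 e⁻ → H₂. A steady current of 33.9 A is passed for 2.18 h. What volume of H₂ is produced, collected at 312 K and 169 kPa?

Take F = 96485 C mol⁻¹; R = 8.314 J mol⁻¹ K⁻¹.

21.2 L

Q = I·t = 33.90 A × 7848.0 s = 266000 C.
n(e⁻) = Q/F = 266000 / 96485 = 2.757 mol.
2 electrons are transferred per H₂ molecule, so n(H₂) = 2.757 / 2 = 1.379 mol.
V = nRT/P = (1.379 × 8.314 × 312) / (169 × 10³ Pa) = 0.0212 m³ = 21.2 L.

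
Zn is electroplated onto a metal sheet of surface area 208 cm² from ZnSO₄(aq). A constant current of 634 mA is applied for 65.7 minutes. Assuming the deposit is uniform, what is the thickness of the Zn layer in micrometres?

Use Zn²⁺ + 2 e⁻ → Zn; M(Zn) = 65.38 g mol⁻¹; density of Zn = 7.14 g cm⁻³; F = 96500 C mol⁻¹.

5.70 μm

Q = I·t = 0.6340 × 3942.0 = 2499 C; n(e⁻) = 0.02590 mol.
n(Zn) = n(e⁻)/2 = 0.01295 mol, so m = 0.01295 × 65.38 = 0.8466 g.
Volume = m/ρ = 0.8466 / 7.14 = 0.1186 cm³.
Thickness = V/A = 0.1186 / 208 = 5.70 × 10⁻⁴ cm = 5.70 μm.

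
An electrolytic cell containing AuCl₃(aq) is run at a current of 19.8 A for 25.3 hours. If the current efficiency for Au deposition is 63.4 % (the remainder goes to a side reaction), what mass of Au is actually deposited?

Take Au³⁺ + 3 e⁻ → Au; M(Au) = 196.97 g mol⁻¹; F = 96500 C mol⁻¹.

778 g

Q = I·t = 19.80 × 91080 = 1803000 C.
n(e⁻) = 1803000/96500 = 18.69 mol; theoretically n(Au) = 18.69/3 = 6.229 mol, m_theo = 1227 g.
At 63.4 % efficiency, m_actual = 0.634 × 1227 = 778 g.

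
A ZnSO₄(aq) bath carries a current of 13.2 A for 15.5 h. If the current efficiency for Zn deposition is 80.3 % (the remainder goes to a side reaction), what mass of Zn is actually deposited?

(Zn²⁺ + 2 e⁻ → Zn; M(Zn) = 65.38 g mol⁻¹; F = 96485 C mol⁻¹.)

Q = I·t = 13.20 × 55800 = 736600 C.
n(e⁻) = 736600/96485 = 7.634 mol; theoretically n(Zn) = 7.634/2 = 3.817 mol, m_theo = 249.6 g.
At 80.3 % efficiency, m_actual = 0.803 × 249.6 = 200 g.

200 g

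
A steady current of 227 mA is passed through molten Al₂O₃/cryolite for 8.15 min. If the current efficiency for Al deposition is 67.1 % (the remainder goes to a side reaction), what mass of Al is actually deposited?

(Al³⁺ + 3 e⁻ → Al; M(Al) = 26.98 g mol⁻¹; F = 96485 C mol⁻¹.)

Q = I·t = 0.2270 × 489.00 = 111.0 C.
n(e⁻) = 111.0/96485 = 0.001150 mol; theoretically n(Al) = 0.001150/3 = 0.0003835 mol, m_theo = 0.01035 g.
At 67.1 % efficiency, m_actual = 0.671 × 0.01035 = 0.00694 g.

0.00694 g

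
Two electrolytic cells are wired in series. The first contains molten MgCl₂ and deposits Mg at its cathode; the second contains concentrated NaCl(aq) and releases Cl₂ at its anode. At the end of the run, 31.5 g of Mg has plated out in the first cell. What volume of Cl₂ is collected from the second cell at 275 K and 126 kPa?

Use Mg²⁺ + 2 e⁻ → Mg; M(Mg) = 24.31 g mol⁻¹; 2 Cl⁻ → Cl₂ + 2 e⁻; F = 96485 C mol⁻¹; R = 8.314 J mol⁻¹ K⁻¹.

23.5 L

n(Mg) = 31.5 / 24.31 = 1.296 mol, so n(e⁻) = 2 × 1.296 = 2.592 mol.
The cells are in series, so the same 2.592 mol of electrons passes through the second cell.
2 Cl⁻ → Cl₂ + 2 e⁻ — 2 mol e⁻ per mol Cl₂, so n(Cl₂) = 2.592/2 = 1.296 mol.
V = nRT/P = (1.296 × 8.314 × 275) / (126 × 10³) = 0.0235 m³ = 23.5 L.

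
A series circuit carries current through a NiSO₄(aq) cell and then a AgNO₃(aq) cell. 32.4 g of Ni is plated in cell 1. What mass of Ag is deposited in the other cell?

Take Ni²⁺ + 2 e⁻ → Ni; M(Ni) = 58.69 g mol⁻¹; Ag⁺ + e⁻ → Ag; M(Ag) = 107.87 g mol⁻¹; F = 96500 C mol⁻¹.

119 g

n(Ni) = 32.4 / 58.69 = 0.5521 mol.
Since Ni²⁺ + 2 e⁻ → Ni, n(e⁻) passed = 2 × 0.5521 = 1.104 mol.
Cells in series carry the same charge, so the same 1.104 mol of electrons passes through cell 2.
Ag⁺ + e⁻ → Ag, so n(Ag) = 1.104 / 1 = 1.104 mol.
m(Ag) = 1.104 × 107.87 = 119 g.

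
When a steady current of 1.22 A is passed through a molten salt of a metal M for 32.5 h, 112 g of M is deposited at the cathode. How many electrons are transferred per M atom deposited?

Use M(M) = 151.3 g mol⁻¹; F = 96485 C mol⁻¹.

2

Q = I·t = 1.220 A × 117000 s = 142700 C, so n(e⁻) = 142700/96485 = 1.479 mol.
n(M) deposited = 112 / 151.3 = 0.7403 mol.
Electrons per atom = n(e⁻)/n(M) = 1.479 / 0.7403 = 2.00 ≈ 2, so the ion is M²⁺.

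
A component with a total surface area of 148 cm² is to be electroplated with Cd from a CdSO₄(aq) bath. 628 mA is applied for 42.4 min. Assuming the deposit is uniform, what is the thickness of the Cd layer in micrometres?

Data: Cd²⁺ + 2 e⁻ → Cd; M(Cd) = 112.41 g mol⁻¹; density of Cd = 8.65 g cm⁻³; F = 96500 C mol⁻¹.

Q = I·t = 0.6280 × 2544.0 = 1598 C; n(e⁻) = 0.01656 mol.
n(Cd) = n(e⁻)/2 = 0.008278 mol, so m = 0.008278 × 112.41 = 0.9305 g.
Volume = m/ρ = 0.9305 / 8.65 = 0.1076 cm³.
Thickness = V/A = 0.1076 / 148 = 7.27 × 10⁻⁴ cm = 7.27 μm.

7.27 μm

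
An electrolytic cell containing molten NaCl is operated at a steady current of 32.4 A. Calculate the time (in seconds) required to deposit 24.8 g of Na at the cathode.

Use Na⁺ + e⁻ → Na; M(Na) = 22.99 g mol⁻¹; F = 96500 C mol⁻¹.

n(Na) = m/M = 24.8 / 22.99 = 1.079 mol.
Each Na atom requires 1 electron, so n(e⁻) = 1 × 1.079 = 1.079 mol.
Q = n(e⁻)·F = 1.079 × 96500 = 104100 C.
t = Q/I = 104100 / 32.40 A = 3213 s.

3210 s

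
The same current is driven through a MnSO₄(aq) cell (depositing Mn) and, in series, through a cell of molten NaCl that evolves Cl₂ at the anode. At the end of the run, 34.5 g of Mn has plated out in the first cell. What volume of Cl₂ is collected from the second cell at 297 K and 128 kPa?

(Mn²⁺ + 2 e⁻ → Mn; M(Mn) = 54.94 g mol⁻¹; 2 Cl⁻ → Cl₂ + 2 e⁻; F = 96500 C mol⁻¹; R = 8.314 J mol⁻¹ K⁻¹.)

12.1 L

n(Mn) = 34.5 / 54.94 = 0.6280 mol, so n(e⁻) = 2 × 0.6280 = 1.256 mol.
The cells are in series, so the same 1.256 mol of electrons passes through the second cell.
2 Cl⁻ → Cl₂ + 2 e⁻ — 2 mol e⁻ per mol Cl₂, so n(Cl₂) = 1.256/2 = 0.6280 mol.
V = nRT/P = (0.6280 × 8.314 × 297) / (128 × 10³) = 0.0121 m³ = 12.1 L.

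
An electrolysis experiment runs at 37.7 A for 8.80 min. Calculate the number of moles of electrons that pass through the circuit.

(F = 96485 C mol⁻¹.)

0.206 mol

Q = I·t = 37.70 A × 528.00 s = 19910 C.
n(e⁻) = Q/F = 19910 / 96485 = 0.206 mol.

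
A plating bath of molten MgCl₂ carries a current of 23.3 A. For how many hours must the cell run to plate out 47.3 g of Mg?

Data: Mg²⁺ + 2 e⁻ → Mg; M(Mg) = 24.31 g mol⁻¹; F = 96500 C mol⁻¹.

4.48 h

n(Mg) = m/M = 47.3 / 24.31 = 1.946 mol.
Each Mg atom requires 2 electrons, so n(e⁻) = 2 × 1.946 = 3.891 mol.
Q = n(e⁻)·F = 3.891 × 96500 = 375500 C.
t = Q/I = 375500 / 23.30 A = 16120 s = 4.48 h.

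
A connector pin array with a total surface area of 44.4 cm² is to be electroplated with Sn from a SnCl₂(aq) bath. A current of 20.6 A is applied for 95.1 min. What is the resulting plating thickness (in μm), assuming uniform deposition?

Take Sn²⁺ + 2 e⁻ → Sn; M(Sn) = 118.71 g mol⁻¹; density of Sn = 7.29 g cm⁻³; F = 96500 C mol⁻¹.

Q = I·t = 20.60 × 5706.0 = 117500 C; n(e⁻) = 1.218 mol.
n(Sn) = n(e⁻)/2 = 0.6090 mol, so m = 0.6090 × 118.71 = 72.30 g.
Volume = m/ρ = 72.30 / 7.29 = 9.917 cm³.
Thickness = V/A = 9.917 / 44.4 = 0.223 cm = 2230 μm.

2230 μm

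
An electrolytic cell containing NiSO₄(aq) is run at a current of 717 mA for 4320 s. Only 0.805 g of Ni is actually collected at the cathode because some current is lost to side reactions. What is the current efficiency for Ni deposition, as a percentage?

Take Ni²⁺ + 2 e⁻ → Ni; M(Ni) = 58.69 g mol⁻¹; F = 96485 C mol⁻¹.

Q = I·t = 0.7170 × 4320.0 = 3097 C; n(e⁻) = 3097/96485 = 0.03210 mol.
Theoretical n(Ni) = n(e⁻)/2 = 0.01605 mol, i.e. m_theo = 0.01605 × 58.69 = 0.9421 g.
Efficiency = m_actual / m_theo = 0.805 / 0.9421 = 85.5 %.

85.5 %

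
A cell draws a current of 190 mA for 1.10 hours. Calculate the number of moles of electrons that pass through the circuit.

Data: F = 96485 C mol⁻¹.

Q = I·t = 0.1900 A × 3960.0 s = 752.4 C.
n(e⁻) = Q/F = 752.4 / 96485 = 0.00780 mol.

0.00780 mol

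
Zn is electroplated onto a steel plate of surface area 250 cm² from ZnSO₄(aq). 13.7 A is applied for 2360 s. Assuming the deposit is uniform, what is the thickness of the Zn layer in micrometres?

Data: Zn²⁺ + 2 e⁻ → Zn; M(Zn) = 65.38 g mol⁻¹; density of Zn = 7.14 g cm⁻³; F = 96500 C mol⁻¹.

Q = I·t = 13.70 × 2360.0 = 32330 C; n(e⁻) = 0.3350 mol.
n(Zn) = n(e⁻)/2 = 0.1675 mol, so m = 0.1675 × 65.38 = 10.95 g.
Volume = m/ρ = 10.95 / 7.14 = 1.534 cm³.
Thickness = V/A = 1.534 / 250 = 0.00614 cm = 61.4 μm.

61.4 μm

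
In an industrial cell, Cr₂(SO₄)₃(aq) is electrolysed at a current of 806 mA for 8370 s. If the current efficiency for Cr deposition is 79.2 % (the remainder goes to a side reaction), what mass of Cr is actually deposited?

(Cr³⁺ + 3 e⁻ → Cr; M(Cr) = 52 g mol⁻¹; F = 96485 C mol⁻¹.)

Q = I·t = 0.8060 × 8370.0 = 6746 C.
n(e⁻) = 6746/96485 = 0.06992 mol; theoretically n(Cr) = 0.06992/3 = 0.02331 mol, m_theo = 1.212 g.
At 79.2 % efficiency, m_actual = 0.792 × 1.212 = 0.960 g.

0.960 g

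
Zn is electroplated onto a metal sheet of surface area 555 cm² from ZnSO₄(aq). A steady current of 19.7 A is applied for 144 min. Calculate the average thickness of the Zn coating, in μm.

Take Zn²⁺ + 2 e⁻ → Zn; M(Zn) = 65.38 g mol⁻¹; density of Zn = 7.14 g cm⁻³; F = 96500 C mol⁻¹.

146 μm

Q = I·t = 19.70 × 8640.0 = 170200 C; n(e⁻) = 1.764 mol.
n(Zn) = n(e⁻)/2 = 0.8819 mol, so m = 0.8819 × 65.38 = 57.66 g.
Volume = m/ρ = 57.66 / 7.14 = 8.075 cm³.
Thickness = V/A = 8.075 / 555 = 0.0146 cm = 146 μm.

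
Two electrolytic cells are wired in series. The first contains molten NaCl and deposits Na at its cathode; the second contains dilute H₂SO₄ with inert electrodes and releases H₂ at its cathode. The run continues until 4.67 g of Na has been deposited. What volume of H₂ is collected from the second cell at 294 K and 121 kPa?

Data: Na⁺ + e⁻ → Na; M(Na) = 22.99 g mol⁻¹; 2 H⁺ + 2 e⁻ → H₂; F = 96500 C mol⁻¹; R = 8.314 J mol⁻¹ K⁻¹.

2.05 L

n(Na) = 4.67 / 22.99 = 0.2031 mol, so n(e⁻) = 1 × 0.2031 = 0.2031 mol.
The cells are in series, so the same 0.2031 mol of electrons passes through the second cell.
2 H⁺ + 2 e⁻ → H₂ — 2 mol e⁻ per mol H₂, so n(H₂) = 0.2031/2 = 0.1016 mol.
V = nRT/P = (0.1016 × 8.314 × 294) / (121 × 10³) = 0.00205 m³ = 2.05 L.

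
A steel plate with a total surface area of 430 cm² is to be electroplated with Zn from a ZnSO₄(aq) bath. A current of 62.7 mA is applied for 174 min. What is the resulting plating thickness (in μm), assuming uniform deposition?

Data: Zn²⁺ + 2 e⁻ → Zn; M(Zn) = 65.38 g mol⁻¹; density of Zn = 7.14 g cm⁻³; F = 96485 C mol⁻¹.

0.722 μm

Q = I·t = 0.06270 × 10440 = 654.6 C; n(e⁻) = 0.006784 mol.
n(Zn) = n(e⁻)/2 = 0.003392 mol, so m = 0.003392 × 65.38 = 0.2218 g.
Volume = m/ρ = 0.2218 / 7.14 = 0.03106 cm³.
Thickness = V/A = 0.03106 / 430 = 7.22 × 10⁻⁵ cm = 0.722 μm.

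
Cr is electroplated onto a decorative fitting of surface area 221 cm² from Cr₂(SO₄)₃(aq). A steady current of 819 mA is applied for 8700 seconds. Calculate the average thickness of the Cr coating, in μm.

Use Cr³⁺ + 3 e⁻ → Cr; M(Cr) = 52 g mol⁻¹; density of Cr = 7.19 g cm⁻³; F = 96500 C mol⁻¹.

Q = I·t = 0.8190 × 8700.0 = 7125 C; n(e⁻) = 0.07384 mol.
n(Cr) = n(e⁻)/3 = 0.02461 mol, so m = 0.02461 × 52 = 1.280 g.
Volume = m/ρ = 1.280 / 7.19 = 0.1780 cm³.
Thickness = V/A = 0.1780 / 221 = 8.05 × 10⁻⁴ cm = 8.05 μm.

8.05 μm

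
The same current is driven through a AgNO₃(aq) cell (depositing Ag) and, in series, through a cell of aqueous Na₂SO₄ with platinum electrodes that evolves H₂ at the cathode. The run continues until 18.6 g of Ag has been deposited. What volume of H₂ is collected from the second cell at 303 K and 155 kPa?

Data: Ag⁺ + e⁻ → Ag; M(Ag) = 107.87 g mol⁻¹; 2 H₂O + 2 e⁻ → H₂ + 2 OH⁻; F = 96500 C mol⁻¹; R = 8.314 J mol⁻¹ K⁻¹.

n(Ag) = 18.6 / 107.87 = 0.1724 mol, so n(e⁻) = 1 × 0.1724 = 0.1724 mol.
The cells are in series, so the same 0.1724 mol of electrons passes through the second cell.
2 H₂O + 2 e⁻ → H₂ + 2 OH⁻ — 2 mol e⁻ per mol H₂, so n(H₂) = 0.1724/2 = 0.08621 mol.
V = nRT/P = (0.08621 × 8.314 × 303) / (155 × 10³) = 0.00140 m³ = 1.40 L.

1.40 L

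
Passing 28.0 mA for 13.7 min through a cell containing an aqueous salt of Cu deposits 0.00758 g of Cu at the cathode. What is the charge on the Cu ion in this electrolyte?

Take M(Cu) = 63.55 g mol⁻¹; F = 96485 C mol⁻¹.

Q = I·t = 0.02800 A × 822.00 s = 23.02 C, so n(e⁻) = 23.02/96485 = 0.0002385 mol.
n(Cu) deposited = 0.00758 / 63.55 = 0.0001193 mol.
Electrons per atom = n(e⁻)/n(Cu) = 0.0002385 / 0.0001193 = 2.00 ≈ 2, so the ion is Cu²⁺.

+2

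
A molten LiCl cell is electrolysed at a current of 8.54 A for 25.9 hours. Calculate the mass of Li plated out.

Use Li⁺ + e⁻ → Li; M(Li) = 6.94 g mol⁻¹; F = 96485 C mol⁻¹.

57.3 g

Q = I·t = 8.540 A × 93240 s = 796300 C.
n(e⁻) = Q/F = 796300 / 96485 = 8.253 mol.
Li⁺ + e⁻ → Li, so n(Li) = n(e⁻)/1 = 8.253 mol.
m = n·M = 8.253 × 6.94 = 57.3 g.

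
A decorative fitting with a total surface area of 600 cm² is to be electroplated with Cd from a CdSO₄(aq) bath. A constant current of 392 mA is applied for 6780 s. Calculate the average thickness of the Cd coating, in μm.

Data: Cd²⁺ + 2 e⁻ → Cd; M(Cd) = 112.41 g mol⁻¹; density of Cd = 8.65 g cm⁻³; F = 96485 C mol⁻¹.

Q = I·t = 0.3920 × 6780.0 = 2658 C; n(e⁻) = 0.02755 mol.
n(Cd) = n(e⁻)/2 = 0.01377 mol, so m = 0.01377 × 112.41 = 1.548 g.
Volume = m/ρ = 1.548 / 8.65 = 0.1790 cm³.
Thickness = V/A = 0.1790 / 600 = 2.98 × 10⁻⁴ cm = 2.98 μm.

2.98 μm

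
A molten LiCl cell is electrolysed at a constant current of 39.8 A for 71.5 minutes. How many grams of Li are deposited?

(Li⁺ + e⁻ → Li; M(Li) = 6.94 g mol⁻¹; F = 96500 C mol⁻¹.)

12.3 g

Q = I·t = 39.80 A × 4290.0 s = 170700 C.
n(e⁻) = Q/F = 170700 / 96500 = 1.769 mol.
Li⁺ + e⁻ → Li, so n(Li) = n(e⁻)/1 = 1.769 mol.
m = n·M = 1.769 × 6.94 = 12.3 g.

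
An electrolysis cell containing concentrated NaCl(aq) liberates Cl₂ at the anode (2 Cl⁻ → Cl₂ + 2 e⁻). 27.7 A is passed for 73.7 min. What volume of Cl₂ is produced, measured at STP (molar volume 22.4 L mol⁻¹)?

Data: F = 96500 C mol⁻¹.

Q = I·t = 27.70 A × 4422.0 s = 122500 C.
n(e⁻) = Q/F = 122500 / 96500 = 1.269 mol.
2 electrons are transferred per Cl₂ molecule, so n(Cl₂) = 1.269 / 2 = 0.6347 mol.
V = n × V_m = 0.6347 × 22.4 = 14.2 L.

14.2 L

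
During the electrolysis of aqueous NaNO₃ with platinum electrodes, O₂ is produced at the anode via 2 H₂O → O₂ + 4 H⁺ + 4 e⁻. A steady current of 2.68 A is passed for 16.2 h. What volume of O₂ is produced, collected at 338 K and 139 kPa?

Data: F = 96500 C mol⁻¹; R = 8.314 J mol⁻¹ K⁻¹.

8.19 L

Q = I·t = 2.680 A × 58320 s = 156300 C.
n(e⁻) = Q/F = 156300 / 96500 = 1.620 mol.
4 electrons are transferred per O₂ molecule, so n(O₂) = 1.620 / 4 = 0.4049 mol.
V = nRT/P = (0.4049 × 8.314 × 338) / (139 × 10³ Pa) = 0.00819 m³ = 8.19 L.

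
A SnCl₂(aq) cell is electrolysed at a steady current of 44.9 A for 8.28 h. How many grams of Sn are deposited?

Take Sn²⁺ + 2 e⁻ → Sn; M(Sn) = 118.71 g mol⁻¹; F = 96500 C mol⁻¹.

Q = I·t = 44.90 A × 29808 s = 1338000 C.
n(e⁻) = Q/F = 1338000 / 96500 = 13.87 mol.
Sn²⁺ + 2 e⁻ → Sn, so n(Sn) = n(e⁻)/2 = 6.935 mol.
m = n·M = 6.935 × 118.71 = 823 g.

823 g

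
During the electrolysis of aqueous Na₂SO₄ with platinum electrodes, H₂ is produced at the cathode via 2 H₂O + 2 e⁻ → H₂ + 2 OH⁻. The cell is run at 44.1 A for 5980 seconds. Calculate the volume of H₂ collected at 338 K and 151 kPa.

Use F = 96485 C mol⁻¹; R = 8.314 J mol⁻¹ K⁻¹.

Q = I·t = 44.10 A × 5980.0 s = 263700 C.
n(e⁻) = Q/F = 263700 / 96485 = 2.733 mol.
2 electrons are transferred per H₂ molecule, so n(H₂) = 2.733 / 2 = 1.367 mol.
V = nRT/P = (1.367 × 8.314 × 338) / (151 × 10³ Pa) = 0.0254 m³ = 25.4 L.

25.4 L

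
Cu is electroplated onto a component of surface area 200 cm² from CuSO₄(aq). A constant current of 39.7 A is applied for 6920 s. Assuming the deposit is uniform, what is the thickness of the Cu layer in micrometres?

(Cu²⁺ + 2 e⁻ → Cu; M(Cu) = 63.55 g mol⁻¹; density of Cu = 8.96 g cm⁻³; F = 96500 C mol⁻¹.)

505 μm

Q = I·t = 39.70 × 6920.0 = 274700 C; n(e⁻) = 2.847 mol.
n(Cu) = n(e⁻)/2 = 1.423 mol, so m = 1.423 × 63.55 = 90.46 g.
Volume = m/ρ = 90.46 / 8.96 = 10.10 cm³.
Thickness = V/A = 10.10 / 200 = 0.0505 cm = 505 μm.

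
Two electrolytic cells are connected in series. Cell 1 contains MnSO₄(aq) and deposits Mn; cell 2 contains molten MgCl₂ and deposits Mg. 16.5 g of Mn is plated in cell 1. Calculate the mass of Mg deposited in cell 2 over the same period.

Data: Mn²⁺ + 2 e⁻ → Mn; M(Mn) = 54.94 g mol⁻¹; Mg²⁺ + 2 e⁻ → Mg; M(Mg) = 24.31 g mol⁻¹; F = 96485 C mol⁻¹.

7.30 g

n(Mn) = 16.5 / 54.94 = 0.3003 mol.
Since Mn²⁺ + 2 e⁻ → Mn, n(e⁻) passed = 2 × 0.3003 = 0.6007 mol.
Cells in series carry the same charge, so the same 0.6007 mol of electrons passes through cell 2.
Mg²⁺ + 2 e⁻ → Mg, so n(Mg) = 0.6007 / 2 = 0.3003 mol.
m(Mg) = 0.3003 × 24.31 = 7.30 g.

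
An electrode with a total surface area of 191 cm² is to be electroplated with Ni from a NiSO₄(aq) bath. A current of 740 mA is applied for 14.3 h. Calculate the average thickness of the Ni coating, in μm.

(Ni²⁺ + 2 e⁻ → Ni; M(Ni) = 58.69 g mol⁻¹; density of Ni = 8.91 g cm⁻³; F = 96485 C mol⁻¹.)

Q = I·t = 0.7400 × 51480 = 38100 C; n(e⁻) = 0.3948 mol.
n(Ni) = n(e⁻)/2 = 0.1974 mol, so m = 0.1974 × 58.69 = 11.59 g.
Volume = m/ρ = 11.59 / 8.91 = 1.300 cm³.
Thickness = V/A = 1.300 / 191 = 0.00681 cm = 68.1 μm.

68.1 μm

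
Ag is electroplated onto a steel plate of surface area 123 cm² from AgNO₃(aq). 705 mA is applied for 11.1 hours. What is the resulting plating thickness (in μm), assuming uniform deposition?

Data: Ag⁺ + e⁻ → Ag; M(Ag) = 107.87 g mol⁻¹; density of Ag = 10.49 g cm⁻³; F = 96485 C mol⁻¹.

244 μm

Q = I·t = 0.7050 × 39960 = 28170 C; n(e⁻) = 0.2920 mol.
n(Ag) = n(e⁻)/1 = 0.2920 mol, so m = 0.2920 × 107.87 = 31.50 g.
Volume = m/ρ = 31.50 / 10.49 = 3.002 cm³.
Thickness = V/A = 3.002 / 123 = 0.0244 cm = 244 μm.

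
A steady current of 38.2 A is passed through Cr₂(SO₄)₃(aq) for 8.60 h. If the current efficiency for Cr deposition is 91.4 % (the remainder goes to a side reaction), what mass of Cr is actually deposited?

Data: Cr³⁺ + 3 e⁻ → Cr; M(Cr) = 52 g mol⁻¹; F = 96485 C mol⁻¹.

194 g

Q = I·t = 38.20 × 30960 = 1183000 C.
n(e⁻) = 1183000/96485 = 12.26 mol; theoretically n(Cr) = 12.26/3 = 4.086 mol, m_theo = 212.5 g.
At 91.4 % efficiency, m_actual = 0.914 × 212.5 = 194 g.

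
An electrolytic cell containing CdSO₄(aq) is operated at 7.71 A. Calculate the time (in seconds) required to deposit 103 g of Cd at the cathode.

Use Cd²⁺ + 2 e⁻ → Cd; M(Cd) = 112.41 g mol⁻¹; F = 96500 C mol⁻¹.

22900 s

n(Cd) = m/M = 103 / 112.41 = 0.9163 mol.
Each Cd atom requires 2 electrons, so n(e⁻) = 2 × 0.9163 = 1.833 mol.
Q = n(e⁻)·F = 1.833 × 96500 = 176800 C.
t = Q/I = 176800 / 7.710 A = 22940 s.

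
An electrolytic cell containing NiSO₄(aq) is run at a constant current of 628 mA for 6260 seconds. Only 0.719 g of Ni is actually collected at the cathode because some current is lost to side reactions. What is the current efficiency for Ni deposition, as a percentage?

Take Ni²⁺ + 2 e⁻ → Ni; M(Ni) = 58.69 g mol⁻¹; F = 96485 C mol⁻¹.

Q = I·t = 0.6280 × 6260.0 = 3931 C; n(e⁻) = 3931/96485 = 0.04074 mol.
Theoretical n(Ni) = n(e⁻)/2 = 0.02037 mol, i.e. m_theo = 0.02037 × 58.69 = 1.196 g.
Efficiency = m_actual / m_theo = 0.719 / 1.196 = 60.1 %.

60.1 %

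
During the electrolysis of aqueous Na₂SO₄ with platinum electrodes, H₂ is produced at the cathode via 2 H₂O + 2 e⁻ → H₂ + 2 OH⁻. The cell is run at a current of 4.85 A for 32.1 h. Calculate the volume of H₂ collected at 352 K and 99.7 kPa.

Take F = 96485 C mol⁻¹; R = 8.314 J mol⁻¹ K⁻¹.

Q = I·t = 4.850 A × 115560 s = 560500 C.
n(e⁻) = Q/F = 560500 / 96485 = 5.809 mol.
2 electrons are transferred per H₂ molecule, so n(H₂) = 5.809 / 2 = 2.904 mol.
V = nRT/P = (2.904 × 8.314 × 352) / (99.7 × 10³ Pa) = 0.0853 m³ = 85.3 L.

85.3 L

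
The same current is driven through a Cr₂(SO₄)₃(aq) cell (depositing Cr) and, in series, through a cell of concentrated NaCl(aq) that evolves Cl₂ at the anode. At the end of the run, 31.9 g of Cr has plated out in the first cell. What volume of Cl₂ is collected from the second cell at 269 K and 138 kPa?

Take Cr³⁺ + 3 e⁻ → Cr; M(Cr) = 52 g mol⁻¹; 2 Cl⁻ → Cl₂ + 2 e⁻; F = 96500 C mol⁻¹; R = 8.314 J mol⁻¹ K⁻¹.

14.9 L

n(Cr) = 31.9 / 52 = 0.6135 mol, so n(e⁻) = 3 × 0.6135 = 1.840 mol.
The cells are in series, so the same 1.840 mol of electrons passes through the second cell.
2 Cl⁻ → Cl₂ + 2 e⁻ — 2 mol e⁻ per mol Cl₂, so n(Cl₂) = 1.840/2 = 0.9202 mol.
V = nRT/P = (0.9202 × 8.314 × 269) / (138 × 10³) = 0.0149 m³ = 14.9 L.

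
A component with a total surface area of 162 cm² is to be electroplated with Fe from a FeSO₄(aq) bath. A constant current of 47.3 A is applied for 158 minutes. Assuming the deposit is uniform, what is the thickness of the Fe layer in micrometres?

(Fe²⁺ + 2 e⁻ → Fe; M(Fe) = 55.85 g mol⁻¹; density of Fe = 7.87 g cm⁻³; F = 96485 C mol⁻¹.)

1020 μm

Q = I·t = 47.30 × 9480.0 = 448400 C; n(e⁻) = 4.647 mol.
n(Fe) = n(e⁻)/2 = 2.324 mol, so m = 2.324 × 55.85 = 129.8 g.
Volume = m/ρ = 129.8 / 7.87 = 16.49 cm³.
Thickness = V/A = 16.49 / 162 = 0.102 cm = 1020 μm.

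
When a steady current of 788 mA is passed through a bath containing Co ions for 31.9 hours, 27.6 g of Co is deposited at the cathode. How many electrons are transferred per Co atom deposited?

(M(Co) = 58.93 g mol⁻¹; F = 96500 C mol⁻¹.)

Q = I·t = 0.7880 A × 114840 s = 90490 C, so n(e⁻) = 90490/96500 = 0.9378 mol.
n(Co) deposited = 27.6 / 58.93 = 0.4684 mol.
Electrons per atom = n(e⁻)/n(Co) = 0.9378 / 0.4684 = 2.00 ≈ 2, so the ion is Co²⁺.

2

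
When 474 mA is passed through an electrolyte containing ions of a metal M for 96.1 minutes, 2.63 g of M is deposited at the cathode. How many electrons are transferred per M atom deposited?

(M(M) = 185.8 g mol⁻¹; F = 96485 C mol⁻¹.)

2

Q = I·t = 0.4740 A × 5766.0 s = 2733 C, so n(e⁻) = 2733/96485 = 0.02833 mol.
n(M) deposited = 2.63 / 185.8 = 0.01416 mol.
Electrons per atom = n(e⁻)/n(M) = 0.02833 / 0.01416 = 2.00 ≈ 2, so the ion is M²⁺.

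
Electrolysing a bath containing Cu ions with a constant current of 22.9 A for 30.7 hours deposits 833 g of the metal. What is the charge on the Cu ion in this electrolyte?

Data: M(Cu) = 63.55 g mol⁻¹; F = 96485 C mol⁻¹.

+2

Q = I·t = 22.90 A × 110520 s = 2531000 C, so n(e⁻) = 2531000/96485 = 26.23 mol.
n(Cu) deposited = 833 / 63.55 = 13.11 mol.
Electrons per atom = n(e⁻)/n(Cu) = 26.23 / 13.11 = 2.00 ≈ 2, so the ion is Cu²⁺.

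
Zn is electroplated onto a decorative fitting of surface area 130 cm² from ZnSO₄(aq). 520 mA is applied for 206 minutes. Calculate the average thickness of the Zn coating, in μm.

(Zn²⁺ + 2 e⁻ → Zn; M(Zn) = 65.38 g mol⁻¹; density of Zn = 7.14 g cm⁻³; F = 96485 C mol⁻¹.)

23.5 μm

Q = I·t = 0.5200 × 12360 = 6427 C; n(e⁻) = 0.06661 mol.
n(Zn) = n(e⁻)/2 = 0.03331 mol, so m = 0.03331 × 65.38 = 2.178 g.
Volume = m/ρ = 2.178 / 7.14 = 0.3050 cm³.
Thickness = V/A = 0.3050 / 130 = 0.00235 cm = 23.5 μm.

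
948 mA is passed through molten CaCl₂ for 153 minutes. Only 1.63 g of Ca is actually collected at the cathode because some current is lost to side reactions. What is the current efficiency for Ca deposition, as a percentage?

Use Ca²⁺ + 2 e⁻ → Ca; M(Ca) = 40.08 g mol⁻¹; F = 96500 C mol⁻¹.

90.2 %

Q = I·t = 0.9480 × 9180.0 = 8703 C; n(e⁻) = 8703/96500 = 0.09018 mol.
Theoretical n(Ca) = n(e⁻)/2 = 0.04509 mol, i.e. m_theo = 0.04509 × 40.08 = 1.807 g.
Efficiency = m_actual / m_theo = 1.63 / 1.807 = 90.2 %.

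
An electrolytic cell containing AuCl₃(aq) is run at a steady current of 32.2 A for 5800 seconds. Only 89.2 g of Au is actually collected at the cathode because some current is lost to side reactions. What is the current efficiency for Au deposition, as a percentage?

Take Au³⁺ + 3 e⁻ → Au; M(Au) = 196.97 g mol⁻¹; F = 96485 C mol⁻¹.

70.2 %

Q = I·t = 32.20 × 5800.0 = 186800 C; n(e⁻) = 186800/96485 = 1.936 mol.
Theoretical n(Au) = n(e⁻)/3 = 0.6452 mol, i.e. m_theo = 0.6452 × 196.97 = 127.1 g.
Efficiency = m_actual / m_theo = 89.2 / 127.1 = 70.2 %.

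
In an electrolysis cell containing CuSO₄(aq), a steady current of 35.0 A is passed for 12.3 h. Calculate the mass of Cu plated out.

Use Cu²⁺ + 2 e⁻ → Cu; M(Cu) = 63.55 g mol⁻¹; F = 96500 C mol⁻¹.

510 g

Q = I·t = 35.00 A × 44280 s = 1550000 C.
n(e⁻) = Q/F = 1550000 / 96500 = 16.06 mol.
Cu²⁺ + 2 e⁻ → Cu, so n(Cu) = n(e⁻)/2 = 8.030 mol.
m = n·M = 8.030 × 63.55 = 510 g.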